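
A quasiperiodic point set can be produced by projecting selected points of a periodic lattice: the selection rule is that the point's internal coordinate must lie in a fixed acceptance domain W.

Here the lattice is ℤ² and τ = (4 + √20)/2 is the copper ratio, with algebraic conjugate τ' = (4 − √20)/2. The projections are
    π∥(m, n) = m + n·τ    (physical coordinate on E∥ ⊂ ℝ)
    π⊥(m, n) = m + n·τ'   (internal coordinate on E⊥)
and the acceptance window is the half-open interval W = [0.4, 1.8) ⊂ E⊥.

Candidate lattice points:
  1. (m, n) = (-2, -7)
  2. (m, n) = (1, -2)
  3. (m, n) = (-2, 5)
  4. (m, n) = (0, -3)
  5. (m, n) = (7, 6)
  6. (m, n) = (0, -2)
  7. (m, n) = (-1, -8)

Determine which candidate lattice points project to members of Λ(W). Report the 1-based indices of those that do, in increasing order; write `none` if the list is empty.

τ' = (4−√20)/2 ≈ -0.2361.
[1] lift (-2,-7): star map gives -0.3475; window check 0.4 ≤ -0.3475 < 1.8 is false → out
[2] lift (1,-2): star map gives 1.4721; window check 0.4 ≤ 1.4721 < 1.8 is true → IN Λ
[3] lift (-2,5): star map gives -3.1803; window check 0.4 ≤ -3.1803 < 1.8 is false → out
[4] lift (0,-3): star map gives 0.7082; window check 0.4 ≤ 0.7082 < 1.8 is true → IN Λ
[5] lift (7,6): star map gives 5.5836; window check 0.4 ≤ 5.5836 < 1.8 is false → out
[6] lift (0,-2): star map gives 0.4721; window check 0.4 ≤ 0.4721 < 1.8 is true → IN Λ
[7] lift (-1,-8): star map gives 0.8885; window check 0.4 ≤ 0.8885 < 1.8 is true → IN Λ

2, 4, 6, 7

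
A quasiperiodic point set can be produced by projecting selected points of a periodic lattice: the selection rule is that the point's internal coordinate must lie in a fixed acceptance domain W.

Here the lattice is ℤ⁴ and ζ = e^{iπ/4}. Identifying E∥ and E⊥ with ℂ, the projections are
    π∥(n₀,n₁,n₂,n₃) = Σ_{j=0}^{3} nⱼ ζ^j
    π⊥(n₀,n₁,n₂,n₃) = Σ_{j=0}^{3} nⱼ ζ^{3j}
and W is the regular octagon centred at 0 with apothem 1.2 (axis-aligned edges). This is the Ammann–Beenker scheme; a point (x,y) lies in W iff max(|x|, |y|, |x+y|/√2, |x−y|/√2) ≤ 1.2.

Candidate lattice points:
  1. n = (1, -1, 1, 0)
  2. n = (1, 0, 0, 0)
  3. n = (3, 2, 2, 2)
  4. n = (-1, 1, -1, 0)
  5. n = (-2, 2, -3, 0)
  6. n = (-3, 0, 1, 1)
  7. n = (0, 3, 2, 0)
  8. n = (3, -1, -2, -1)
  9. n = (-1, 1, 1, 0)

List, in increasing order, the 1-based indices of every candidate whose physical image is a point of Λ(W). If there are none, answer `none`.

2

π⊥(n) = n₀ + n₁ζ³ + n₂ζ⁶ + n₃ζ⁹ where ζ = e^{iπ/4}.
candidate 1: n = (1, -1, 1, 0) → π⊥ ≈ (+1.707107, -1.707107); max(|x|,|y|,|x±y|/√2) = 2.414214 > 1.2 ⇒ ∉ W
candidate 2: n = (1, 0, 0, 0) → π⊥ ≈ (+1.000000, +0.000000); max(|x|,|y|,|x±y|/√2) = 1.000000 ≤ 1.2 ⇒ ∈ W
candidate 3: n = (3, 2, 2, 2) → π⊥ ≈ (+3.000000, +0.828427); max(|x|,|y|,|x±y|/√2) = 3.000000 > 1.2 ⇒ ∉ W
candidate 4: n = (-1, 1, -1, 0) → π⊥ ≈ (-1.707107, +1.707107); max(|x|,|y|,|x±y|/√2) = 2.414214 > 1.2 ⇒ ∉ W
candidate 5: n = (-2, 2, -3, 0) → π⊥ ≈ (-3.414214, +4.414214); max(|x|,|y|,|x±y|/√2) = 5.535534 > 1.2 ⇒ ∉ W
candidate 6: n = (-3, 0, 1, 1) → π⊥ ≈ (-2.292893, -0.292893); max(|x|,|y|,|x±y|/√2) = 2.292893 > 1.2 ⇒ ∉ W
candidate 7: n = (0, 3, 2, 0) → π⊥ ≈ (-2.121320, +0.121320); max(|x|,|y|,|x±y|/√2) = 2.121320 > 1.2 ⇒ ∉ W
candidate 8: n = (3, -1, -2, -1) → π⊥ ≈ (+3.000000, +0.585786); max(|x|,|y|,|x±y|/√2) = 3.000000 > 1.2 ⇒ ∉ W
candidate 9: n = (-1, 1, 1, 0) → π⊥ ≈ (-1.707107, -0.292893); max(|x|,|y|,|x±y|/√2) = 1.707107 > 1.2 ⇒ ∉ W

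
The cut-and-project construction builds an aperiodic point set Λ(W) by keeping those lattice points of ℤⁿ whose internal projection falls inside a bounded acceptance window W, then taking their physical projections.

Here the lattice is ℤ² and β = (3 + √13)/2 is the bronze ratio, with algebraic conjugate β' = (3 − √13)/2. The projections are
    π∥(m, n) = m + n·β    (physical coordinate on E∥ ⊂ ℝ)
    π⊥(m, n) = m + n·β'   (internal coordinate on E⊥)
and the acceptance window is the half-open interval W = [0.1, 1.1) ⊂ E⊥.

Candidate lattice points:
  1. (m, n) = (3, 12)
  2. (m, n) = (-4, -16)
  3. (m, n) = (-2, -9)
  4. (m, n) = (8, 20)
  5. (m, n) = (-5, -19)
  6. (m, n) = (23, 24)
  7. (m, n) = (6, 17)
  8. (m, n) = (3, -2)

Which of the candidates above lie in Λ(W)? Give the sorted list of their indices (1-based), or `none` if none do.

β' = (3−√13)/2 ≈ -0.3028.
candidate 1: (m,n)=(3,12) → π∥ = 3+12·β ≈ 42.6333, π⊥ = 3+12·β' ≈ -0.6333 ∉ [0.1, 1.1) ⇒ out
candidate 2: (m,n)=(-4,-16) → π∥ = -4-16·β ≈ -56.8444, π⊥ = -4-16·β' ≈ 0.8444 ∈ [0.1, 1.1) ⇒ IN Λ
candidate 3: (m,n)=(-2,-9) → π∥ = -2-9·β ≈ -31.7250, π⊥ = -2-9·β' ≈ 0.7250 ∈ [0.1, 1.1) ⇒ IN Λ
candidate 4: (m,n)=(8,20) → π∥ = 8+20·β ≈ 74.0555, π⊥ = 8+20·β' ≈ 1.9445 ∉ [0.1, 1.1) ⇒ out
candidate 5: (m,n)=(-5,-19) → π∥ = -5-19·β ≈ -67.7527, π⊥ = -5-19·β' ≈ 0.7527 ∈ [0.1, 1.1) ⇒ IN Λ
candidate 6: (m,n)=(23,24) → π∥ = 23+24·β ≈ 102.2666, π⊥ = 23+24·β' ≈ 15.7334 ∉ [0.1, 1.1) ⇒ out
candidate 7: (m,n)=(6,17) → π∥ = 6+17·β ≈ 62.1472, π⊥ = 6+17·β' ≈ 0.8528 ∈ [0.1, 1.1) ⇒ IN Λ
candidate 8: (m,n)=(3,-2) → π∥ = 3-2·β ≈ -3.6056, π⊥ = 3-2·β' ≈ 3.6056 ∉ [0.1, 1.1) ⇒ out

2, 3, 5, 7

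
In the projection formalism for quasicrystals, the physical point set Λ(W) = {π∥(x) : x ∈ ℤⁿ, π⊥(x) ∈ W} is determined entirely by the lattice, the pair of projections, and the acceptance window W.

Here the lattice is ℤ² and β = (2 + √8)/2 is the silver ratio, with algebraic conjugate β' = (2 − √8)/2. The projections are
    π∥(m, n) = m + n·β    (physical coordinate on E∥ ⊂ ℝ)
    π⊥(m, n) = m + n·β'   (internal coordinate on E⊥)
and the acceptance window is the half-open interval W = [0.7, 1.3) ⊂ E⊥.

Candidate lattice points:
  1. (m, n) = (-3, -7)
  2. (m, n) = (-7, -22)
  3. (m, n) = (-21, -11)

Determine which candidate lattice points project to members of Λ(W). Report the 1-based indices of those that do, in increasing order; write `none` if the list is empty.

Numerically β ≈ 2.4142 and β' = −1/β ≈ -0.4142.
[1] lift (-3,-7): star map gives -0.1005; window check 0.7 ≤ -0.1005 < 1.3 is false → out
[2] lift (-7,-22): star map gives 2.1127; window check 0.7 ≤ 2.1127 < 1.3 is false → out
[3] lift (-21,-11): star map gives -16.4437; window check 0.7 ≤ -16.4437 < 1.3 is false → out

none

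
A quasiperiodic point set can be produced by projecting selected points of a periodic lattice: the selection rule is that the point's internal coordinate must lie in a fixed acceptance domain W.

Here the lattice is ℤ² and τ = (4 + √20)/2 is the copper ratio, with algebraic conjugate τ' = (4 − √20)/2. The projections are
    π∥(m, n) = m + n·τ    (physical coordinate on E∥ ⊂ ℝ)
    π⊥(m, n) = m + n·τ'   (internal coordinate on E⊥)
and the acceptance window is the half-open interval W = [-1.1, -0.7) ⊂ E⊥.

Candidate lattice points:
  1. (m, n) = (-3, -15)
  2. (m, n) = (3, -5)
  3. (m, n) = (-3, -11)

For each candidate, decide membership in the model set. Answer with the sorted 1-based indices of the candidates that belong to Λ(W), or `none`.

τ' = (4−√20)/2 ≈ -0.2361.
candidate 1: (m,n)=(-3,-15) → π∥ = -3-15·τ ≈ -66.5410, π⊥ = -3-15·τ' ≈ 0.5410 ∉ [-1.1, -0.7) ⇒ out
candidate 2: (m,n)=(3,-5) → π∥ = 3-5·τ ≈ -18.1803, π⊥ = 3-5·τ' ≈ 4.1803 ∉ [-1.1, -0.7) ⇒ out
candidate 3: (m,n)=(-3,-11) → π∥ = -3-11·τ ≈ -49.5967, π⊥ = -3-11·τ' ≈ -0.4033 ∉ [-1.1, -0.7) ⇒ out

none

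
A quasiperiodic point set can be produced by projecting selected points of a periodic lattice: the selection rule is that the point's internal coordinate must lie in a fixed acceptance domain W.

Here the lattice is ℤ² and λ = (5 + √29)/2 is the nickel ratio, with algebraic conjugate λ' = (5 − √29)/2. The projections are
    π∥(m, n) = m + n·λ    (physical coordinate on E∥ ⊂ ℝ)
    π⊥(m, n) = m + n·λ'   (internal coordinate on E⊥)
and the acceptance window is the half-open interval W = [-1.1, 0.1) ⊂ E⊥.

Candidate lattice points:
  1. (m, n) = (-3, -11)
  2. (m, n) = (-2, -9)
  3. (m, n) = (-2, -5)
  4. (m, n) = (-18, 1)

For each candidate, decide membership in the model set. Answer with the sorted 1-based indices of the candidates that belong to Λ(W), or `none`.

λ' = (5−√29)/2 ≈ -0.192582.
#1 (-3,-11): internal coord -3 + (-11)·λ' = -0.881594; -0.881594 ∈ [-1.1, 0.1) → IN Λ
#2 (-2,-9): internal coord -2 + (-9)·λ' = -0.266758; -0.266758 ∈ [-1.1, 0.1) → IN Λ
#3 (-2,-5): internal coord -2 + (-5)·λ' = -1.037088; -1.037088 ∈ [-1.1, 0.1) → IN Λ
#4 (-18,1): internal coord -18 + (1)·λ' = -18.192582; -18.192582 ∉ [-1.1, 0.1) → out

1, 2, 3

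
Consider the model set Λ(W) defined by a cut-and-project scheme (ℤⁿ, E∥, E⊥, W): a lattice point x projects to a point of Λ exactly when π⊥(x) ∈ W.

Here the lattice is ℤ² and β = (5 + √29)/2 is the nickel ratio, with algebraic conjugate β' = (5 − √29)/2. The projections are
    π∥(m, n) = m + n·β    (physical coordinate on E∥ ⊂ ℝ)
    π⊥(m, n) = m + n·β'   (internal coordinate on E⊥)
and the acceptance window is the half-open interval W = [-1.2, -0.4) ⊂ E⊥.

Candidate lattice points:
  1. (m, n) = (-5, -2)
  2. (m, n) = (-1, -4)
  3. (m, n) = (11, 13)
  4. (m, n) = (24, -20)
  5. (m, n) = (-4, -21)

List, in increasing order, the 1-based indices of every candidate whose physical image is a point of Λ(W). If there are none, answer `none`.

none

Numerically β ≈ 5.1926 and β' = −1/β ≈ -0.1926.
#1 (-5,-2): internal coord -5 + (-2)·β' = -4.6148; -4.6148 ∉ [-1.2, -0.4) → out
#2 (-1,-4): internal coord -1 + (-4)·β' = -0.2297; -0.2297 ∉ [-1.2, -0.4) → out
#3 (11,13): internal coord 11 + (13)·β' = +8.4964; +8.4964 ∉ [-1.2, -0.4) → out
#4 (24,-20): internal coord 24 + (-20)·β' = +27.8516; +27.8516 ∉ [-1.2, -0.4) → out
#5 (-4,-21): internal coord -4 + (-21)·β' = +0.0442; +0.0442 ∉ [-1.2, -0.4) → out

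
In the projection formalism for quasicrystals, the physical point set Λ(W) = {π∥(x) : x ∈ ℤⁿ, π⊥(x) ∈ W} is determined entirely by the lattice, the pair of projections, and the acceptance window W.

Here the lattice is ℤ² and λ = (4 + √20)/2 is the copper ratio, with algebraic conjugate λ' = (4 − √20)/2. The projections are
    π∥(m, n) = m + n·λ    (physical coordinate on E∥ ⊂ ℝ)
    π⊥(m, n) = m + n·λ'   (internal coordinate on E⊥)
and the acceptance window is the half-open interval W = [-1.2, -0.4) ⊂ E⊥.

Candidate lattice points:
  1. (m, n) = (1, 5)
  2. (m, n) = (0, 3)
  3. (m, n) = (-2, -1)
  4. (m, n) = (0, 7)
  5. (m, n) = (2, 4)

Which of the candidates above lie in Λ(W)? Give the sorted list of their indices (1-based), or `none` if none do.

Numerically λ ≈ 4.236068 and λ' = −1/λ ≈ -0.236068.
[1] lift (1,5): star map gives -0.180340; window check -1.2 ≤ -0.180340 < -0.4 is false → out
[2] lift (0,3): star map gives -0.708204; window check -1.2 ≤ -0.708204 < -0.4 is true → IN Λ
[3] lift (-2,-1): star map gives -1.763932; window check -1.2 ≤ -1.763932 < -0.4 is false → out
[4] lift (0,7): star map gives -1.652476; window check -1.2 ≤ -1.652476 < -0.4 is false → out
[5] lift (2,4): star map gives 1.055728; window check -1.2 ≤ 1.055728 < -0.4 is false → out

2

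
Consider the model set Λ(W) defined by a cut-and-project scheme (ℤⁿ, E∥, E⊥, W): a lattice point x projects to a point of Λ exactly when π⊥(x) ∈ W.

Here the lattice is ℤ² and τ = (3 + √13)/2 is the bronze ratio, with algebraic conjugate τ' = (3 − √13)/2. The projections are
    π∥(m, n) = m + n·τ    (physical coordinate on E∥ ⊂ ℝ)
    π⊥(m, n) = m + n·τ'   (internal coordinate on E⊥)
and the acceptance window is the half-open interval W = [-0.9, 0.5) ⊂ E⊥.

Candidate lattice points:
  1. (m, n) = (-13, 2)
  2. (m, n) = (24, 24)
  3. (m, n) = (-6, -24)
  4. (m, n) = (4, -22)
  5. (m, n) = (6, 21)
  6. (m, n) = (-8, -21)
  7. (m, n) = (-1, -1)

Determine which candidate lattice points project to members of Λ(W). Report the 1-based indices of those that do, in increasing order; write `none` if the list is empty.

Compute τ' = (3−√13)/2 = -0.3028, so π⊥(m,n) = m -0.3028·n.
candidate 1: (m,n)=(-13,2) → π∥ = -13+2·τ ≈ -6.3944, π⊥ = -13+2·τ' ≈ -13.6056 ∉ [-0.9, 0.5) ⇒ out
candidate 2: (m,n)=(24,24) → π∥ = 24+24·τ ≈ 103.2666, π⊥ = 24+24·τ' ≈ 16.7334 ∉ [-0.9, 0.5) ⇒ out
candidate 3: (m,n)=(-6,-24) → π∥ = -6-24·τ ≈ -85.2666, π⊥ = -6-24·τ' ≈ 1.2666 ∉ [-0.9, 0.5) ⇒ out
candidate 4: (m,n)=(4,-22) → π∥ = 4-22·τ ≈ -68.6611, π⊥ = 4-22·τ' ≈ 10.6611 ∉ [-0.9, 0.5) ⇒ out
candidate 5: (m,n)=(6,21) → π∥ = 6+21·τ ≈ 75.3583, π⊥ = 6+21·τ' ≈ -0.3583 ∈ [-0.9, 0.5) ⇒ IN Λ
candidate 6: (m,n)=(-8,-21) → π∥ = -8-21·τ ≈ -77.3583, π⊥ = -8-21·τ' ≈ -1.6417 ∉ [-0.9, 0.5) ⇒ out
candidate 7: (m,n)=(-1,-1) → π∥ = -1-1·τ ≈ -4.3028, π⊥ = -1-1·τ' ≈ -0.6972 ∈ [-0.9, 0.5) ⇒ IN Λ

5, 7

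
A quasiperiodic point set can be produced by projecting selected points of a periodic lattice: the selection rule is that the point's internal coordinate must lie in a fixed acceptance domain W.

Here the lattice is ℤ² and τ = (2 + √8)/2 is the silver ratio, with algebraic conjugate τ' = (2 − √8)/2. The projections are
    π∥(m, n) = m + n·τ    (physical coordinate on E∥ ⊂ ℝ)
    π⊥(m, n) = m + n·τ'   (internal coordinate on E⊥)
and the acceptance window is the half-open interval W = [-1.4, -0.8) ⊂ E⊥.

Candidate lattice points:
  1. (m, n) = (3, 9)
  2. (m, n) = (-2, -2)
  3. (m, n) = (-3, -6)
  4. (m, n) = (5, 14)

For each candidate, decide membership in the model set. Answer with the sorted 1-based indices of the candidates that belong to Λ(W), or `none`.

2

Numerically τ ≈ 2.41421 and τ' = −1/τ ≈ -0.41421.
#1 (3,9): internal coord 3 + (9)·τ' = -0.72792; -0.72792 ∉ [-1.4, -0.8) → out
#2 (-2,-2): internal coord -2 + (-2)·τ' = -1.17157; -1.17157 ∈ [-1.4, -0.8) → IN Λ
#3 (-3,-6): internal coord -3 + (-6)·τ' = -0.51472; -0.51472 ∉ [-1.4, -0.8) → out
#4 (5,14): internal coord 5 + (14)·τ' = -0.79899; -0.79899 ∉ [-1.4, -0.8) → out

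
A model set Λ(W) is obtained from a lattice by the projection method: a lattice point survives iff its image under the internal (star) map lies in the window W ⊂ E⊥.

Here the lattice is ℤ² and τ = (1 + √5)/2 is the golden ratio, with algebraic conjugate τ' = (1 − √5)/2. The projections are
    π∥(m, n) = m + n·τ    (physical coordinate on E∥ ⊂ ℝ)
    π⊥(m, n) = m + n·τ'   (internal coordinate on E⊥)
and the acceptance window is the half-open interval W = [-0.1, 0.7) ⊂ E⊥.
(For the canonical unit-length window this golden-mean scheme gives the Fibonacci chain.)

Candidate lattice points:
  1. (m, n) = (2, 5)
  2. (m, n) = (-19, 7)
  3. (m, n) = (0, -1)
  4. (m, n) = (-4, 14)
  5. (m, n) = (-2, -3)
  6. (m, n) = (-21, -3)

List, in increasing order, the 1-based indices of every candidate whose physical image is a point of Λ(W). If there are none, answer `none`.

Compute τ' = (1−√5)/2 = -0.61803, so π⊥(m,n) = m -0.61803·n.
candidate 1: (m,n)=(2,5) → π∥ = 2+5·τ ≈ 10.09017, π⊥ = 2+5·τ' ≈ -1.09017 ∉ [-0.1, 0.7) ⇒ out
candidate 2: (m,n)=(-19,7) → π∥ = -19+7·τ ≈ -7.67376, π⊥ = -19+7·τ' ≈ -23.32624 ∉ [-0.1, 0.7) ⇒ out
candidate 3: (m,n)=(0,-1) → π∥ = 0-1·τ ≈ -1.61803, π⊥ = 0-1·τ' ≈ 0.61803 ∈ [-0.1, 0.7) ⇒ IN Λ
candidate 4: (m,n)=(-4,14) → π∥ = -4+14·τ ≈ 18.65248, π⊥ = -4+14·τ' ≈ -12.65248 ∉ [-0.1, 0.7) ⇒ out
candidate 5: (m,n)=(-2,-3) → π∥ = -2-3·τ ≈ -6.85410, π⊥ = -2-3·τ' ≈ -0.14590 ∉ [-0.1, 0.7) ⇒ out
candidate 6: (m,n)=(-21,-3) → π∥ = -21-3·τ ≈ -25.85410, π⊥ = -21-3·τ' ≈ -19.14590 ∉ [-0.1, 0.7) ⇒ out

3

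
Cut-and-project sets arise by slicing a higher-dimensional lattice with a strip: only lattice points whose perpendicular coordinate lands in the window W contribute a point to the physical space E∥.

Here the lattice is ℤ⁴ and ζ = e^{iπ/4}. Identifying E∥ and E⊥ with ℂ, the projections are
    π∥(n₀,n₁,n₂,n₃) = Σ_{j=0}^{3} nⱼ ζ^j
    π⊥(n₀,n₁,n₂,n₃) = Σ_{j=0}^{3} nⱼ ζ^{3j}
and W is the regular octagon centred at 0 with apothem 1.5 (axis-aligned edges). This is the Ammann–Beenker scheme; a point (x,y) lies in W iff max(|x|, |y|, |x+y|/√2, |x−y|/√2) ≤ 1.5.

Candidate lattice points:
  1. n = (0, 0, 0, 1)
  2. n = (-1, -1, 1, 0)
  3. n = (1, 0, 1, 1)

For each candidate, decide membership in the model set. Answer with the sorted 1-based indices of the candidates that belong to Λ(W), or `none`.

1

With ζ = e^{iπ/4} the internal vectors are ζ^0,ζ^3,ζ^6,ζ^9.
#1 (0, 0, 0, 1): internal (0.70711, 0.70711); octagon support 1.00000 vs apothem 1.5 → ∈ W
#2 (-1, -1, 1, 0): internal (-0.29289, -1.70711); octagon support 1.70711 vs apothem 1.5 → ∉ W
#3 (1, 0, 1, 1): internal (1.70711, -0.29289); octagon support 1.70711 vs apothem 1.5 → ∉ W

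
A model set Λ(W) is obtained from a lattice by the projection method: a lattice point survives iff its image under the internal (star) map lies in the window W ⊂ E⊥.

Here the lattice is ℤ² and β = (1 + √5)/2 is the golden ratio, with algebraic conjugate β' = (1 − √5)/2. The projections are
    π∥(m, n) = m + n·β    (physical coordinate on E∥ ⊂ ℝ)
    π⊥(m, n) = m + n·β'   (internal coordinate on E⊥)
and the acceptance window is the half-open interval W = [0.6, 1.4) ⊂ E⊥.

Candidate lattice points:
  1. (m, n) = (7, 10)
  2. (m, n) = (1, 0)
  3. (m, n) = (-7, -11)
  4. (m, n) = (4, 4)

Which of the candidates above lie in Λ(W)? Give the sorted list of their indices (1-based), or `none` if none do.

β' = (1−√5)/2 ≈ -0.6180.
candidate 1: (m,n)=(7,10) → π∥ = 7+10·β ≈ 23.1803, π⊥ = 7+10·β' ≈ 0.8197 ∈ [0.6, 1.4) ⇒ IN Λ
candidate 2: (m,n)=(1,0) → π∥ = 1+0·β ≈ 1.0000, π⊥ = 1+0·β' ≈ 1.0000 ∈ [0.6, 1.4) ⇒ IN Λ
candidate 3: (m,n)=(-7,-11) → π∥ = -7-11·β ≈ -24.7984, π⊥ = -7-11·β' ≈ -0.2016 ∉ [0.6, 1.4) ⇒ out
candidate 4: (m,n)=(4,4) → π∥ = 4+4·β ≈ 10.4721, π⊥ = 4+4·β' ≈ 1.5279 ∉ [0.6, 1.4) ⇒ out

1, 2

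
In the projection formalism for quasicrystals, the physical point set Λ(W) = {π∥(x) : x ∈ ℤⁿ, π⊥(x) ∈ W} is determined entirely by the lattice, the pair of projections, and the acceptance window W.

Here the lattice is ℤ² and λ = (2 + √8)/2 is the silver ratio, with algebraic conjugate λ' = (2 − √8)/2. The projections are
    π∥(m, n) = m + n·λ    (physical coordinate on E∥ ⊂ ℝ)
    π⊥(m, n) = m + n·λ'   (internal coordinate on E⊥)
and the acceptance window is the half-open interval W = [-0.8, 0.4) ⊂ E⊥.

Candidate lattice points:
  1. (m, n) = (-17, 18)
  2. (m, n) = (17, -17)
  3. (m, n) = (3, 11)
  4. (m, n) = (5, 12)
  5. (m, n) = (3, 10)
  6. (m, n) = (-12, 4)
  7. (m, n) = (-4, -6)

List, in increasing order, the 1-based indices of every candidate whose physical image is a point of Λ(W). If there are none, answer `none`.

λ' = (2−√8)/2 ≈ -0.414214.
candidate 1: (m,n)=(-17,18) → π∥ = -17+18·λ ≈ 26.455844, π⊥ = -17+18·λ' ≈ -24.455844 ∉ [-0.8, 0.4) ⇒ out
candidate 2: (m,n)=(17,-17) → π∥ = 17-17·λ ≈ -24.041631, π⊥ = 17-17·λ' ≈ 24.041631 ∉ [-0.8, 0.4) ⇒ out
candidate 3: (m,n)=(3,11) → π∥ = 3+11·λ ≈ 29.556349, π⊥ = 3+11·λ' ≈ -1.556349 ∉ [-0.8, 0.4) ⇒ out
candidate 4: (m,n)=(5,12) → π∥ = 5+12·λ ≈ 33.970563, π⊥ = 5+12·λ' ≈ 0.029437 ∈ [-0.8, 0.4) ⇒ IN Λ
candidate 5: (m,n)=(3,10) → π∥ = 3+10·λ ≈ 27.142136, π⊥ = 3+10·λ' ≈ -1.142136 ∉ [-0.8, 0.4) ⇒ out
candidate 6: (m,n)=(-12,4) → π∥ = -12+4·λ ≈ -2.343146, π⊥ = -12+4·λ' ≈ -13.656854 ∉ [-0.8, 0.4) ⇒ out
candidate 7: (m,n)=(-4,-6) → π∥ = -4-6·λ ≈ -18.485281, π⊥ = -4-6·λ' ≈ -1.514719 ∉ [-0.8, 0.4) ⇒ out

4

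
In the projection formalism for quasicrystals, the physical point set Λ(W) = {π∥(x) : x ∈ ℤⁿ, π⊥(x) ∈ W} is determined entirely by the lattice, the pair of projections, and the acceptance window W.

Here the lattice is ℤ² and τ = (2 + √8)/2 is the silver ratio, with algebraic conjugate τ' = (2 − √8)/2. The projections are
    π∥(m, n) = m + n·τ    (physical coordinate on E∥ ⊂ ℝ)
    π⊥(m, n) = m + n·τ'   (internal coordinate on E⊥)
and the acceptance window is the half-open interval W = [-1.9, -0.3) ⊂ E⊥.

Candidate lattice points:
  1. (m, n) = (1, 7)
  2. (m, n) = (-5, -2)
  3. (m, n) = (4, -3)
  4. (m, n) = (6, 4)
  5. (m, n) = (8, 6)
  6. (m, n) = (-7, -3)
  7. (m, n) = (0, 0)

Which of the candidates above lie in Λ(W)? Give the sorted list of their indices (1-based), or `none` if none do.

Compute τ' = (2−√8)/2 = -0.4142, so π⊥(m,n) = m -0.4142·n.
candidate 1: (m,n)=(1,7) → π∥ = 1+7·τ ≈ 17.8995, π⊥ = 1+7·τ' ≈ -1.8995 ∈ [-1.9, -0.3) ⇒ IN Λ
candidate 2: (m,n)=(-5,-2) → π∥ = -5-2·τ ≈ -9.8284, π⊥ = -5-2·τ' ≈ -4.1716 ∉ [-1.9, -0.3) ⇒ out
candidate 3: (m,n)=(4,-3) → π∥ = 4-3·τ ≈ -3.2426, π⊥ = 4-3·τ' ≈ 5.2426 ∉ [-1.9, -0.3) ⇒ out
candidate 4: (m,n)=(6,4) → π∥ = 6+4·τ ≈ 15.6569, π⊥ = 6+4·τ' ≈ 4.3431 ∉ [-1.9, -0.3) ⇒ out
candidate 5: (m,n)=(8,6) → π∥ = 8+6·τ ≈ 22.4853, π⊥ = 8+6·τ' ≈ 5.5147 ∉ [-1.9, -0.3) ⇒ out
candidate 6: (m,n)=(-7,-3) → π∥ = -7-3·τ ≈ -14.2426, π⊥ = -7-3·τ' ≈ -5.7574 ∉ [-1.9, -0.3) ⇒ out
candidate 7: (m,n)=(0,0) → π∥ = 0+0·τ ≈ 0.0000, π⊥ = 0+0·τ' ≈ 0.0000 ∉ [-1.9, -0.3) ⇒ out

1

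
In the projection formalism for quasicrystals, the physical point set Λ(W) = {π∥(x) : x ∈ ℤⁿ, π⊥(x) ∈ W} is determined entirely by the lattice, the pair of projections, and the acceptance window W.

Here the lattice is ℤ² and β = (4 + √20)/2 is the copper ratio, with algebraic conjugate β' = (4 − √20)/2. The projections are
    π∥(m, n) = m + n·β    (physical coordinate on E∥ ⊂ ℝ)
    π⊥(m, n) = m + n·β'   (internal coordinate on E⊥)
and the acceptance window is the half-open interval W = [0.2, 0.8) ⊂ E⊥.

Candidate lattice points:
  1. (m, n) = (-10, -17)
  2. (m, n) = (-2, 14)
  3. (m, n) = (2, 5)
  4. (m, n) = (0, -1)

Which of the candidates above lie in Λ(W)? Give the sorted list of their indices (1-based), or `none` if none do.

4

β' = (4−√20)/2 ≈ -0.2361.
candidate 1: (m,n)=(-10,-17) → π∥ = -10-17·β ≈ -82.0132, π⊥ = -10-17·β' ≈ -5.9868 ∉ [0.2, 0.8) ⇒ out
candidate 2: (m,n)=(-2,14) → π∥ = -2+14·β ≈ 57.3050, π⊥ = -2+14·β' ≈ -5.3050 ∉ [0.2, 0.8) ⇒ out
candidate 3: (m,n)=(2,5) → π∥ = 2+5·β ≈ 23.1803, π⊥ = 2+5·β' ≈ 0.8197 ∉ [0.2, 0.8) ⇒ out
candidate 4: (m,n)=(0,-1) → π∥ = 0-1·β ≈ -4.2361, π⊥ = 0-1·β' ≈ 0.2361 ∈ [0.2, 0.8) ⇒ IN Λ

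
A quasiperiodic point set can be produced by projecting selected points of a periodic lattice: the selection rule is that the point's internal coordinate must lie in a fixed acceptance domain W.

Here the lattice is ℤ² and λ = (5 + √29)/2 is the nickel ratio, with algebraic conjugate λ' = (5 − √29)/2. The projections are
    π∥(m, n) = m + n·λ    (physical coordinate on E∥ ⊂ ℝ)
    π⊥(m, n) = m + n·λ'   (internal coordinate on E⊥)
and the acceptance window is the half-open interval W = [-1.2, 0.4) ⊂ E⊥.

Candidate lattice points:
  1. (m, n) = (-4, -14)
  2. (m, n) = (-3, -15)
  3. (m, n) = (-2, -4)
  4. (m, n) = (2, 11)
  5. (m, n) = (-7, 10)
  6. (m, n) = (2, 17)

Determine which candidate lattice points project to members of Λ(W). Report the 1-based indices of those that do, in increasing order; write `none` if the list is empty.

2, 4

Compute λ' = (5−√29)/2 = -0.1926, so π⊥(m,n) = m -0.1926·n.
candidate 1: (m,n)=(-4,-14) → π∥ = -4-14·λ ≈ -76.6962, π⊥ = -4-14·λ' ≈ -1.3038 ∉ [-1.2, 0.4) ⇒ out
candidate 2: (m,n)=(-3,-15) → π∥ = -3-15·λ ≈ -80.8887, π⊥ = -3-15·λ' ≈ -0.1113 ∈ [-1.2, 0.4) ⇒ IN Λ
candidate 3: (m,n)=(-2,-4) → π∥ = -2-4·λ ≈ -22.7703, π⊥ = -2-4·λ' ≈ -1.2297 ∉ [-1.2, 0.4) ⇒ out
candidate 4: (m,n)=(2,11) → π∥ = 2+11·λ ≈ 59.1184, π⊥ = 2+11·λ' ≈ -0.1184 ∈ [-1.2, 0.4) ⇒ IN Λ
candidate 5: (m,n)=(-7,10) → π∥ = -7+10·λ ≈ 44.9258, π⊥ = -7+10·λ' ≈ -8.9258 ∉ [-1.2, 0.4) ⇒ out
candidate 6: (m,n)=(2,17) → π∥ = 2+17·λ ≈ 90.2739, π⊥ = 2+17·λ' ≈ -1.2739 ∉ [-1.2, 0.4) ⇒ out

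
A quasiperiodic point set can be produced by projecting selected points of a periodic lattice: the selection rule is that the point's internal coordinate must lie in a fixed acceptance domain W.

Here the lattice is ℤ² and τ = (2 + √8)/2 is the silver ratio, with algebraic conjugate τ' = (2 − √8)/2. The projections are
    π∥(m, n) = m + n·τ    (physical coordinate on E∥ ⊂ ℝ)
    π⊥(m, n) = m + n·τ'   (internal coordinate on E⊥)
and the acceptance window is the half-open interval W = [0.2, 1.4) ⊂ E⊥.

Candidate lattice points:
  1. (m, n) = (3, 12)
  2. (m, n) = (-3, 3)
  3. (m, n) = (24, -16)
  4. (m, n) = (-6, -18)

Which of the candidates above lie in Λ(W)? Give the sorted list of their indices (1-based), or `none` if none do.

none

τ' = (2−√8)/2 ≈ -0.41421.
[1] lift (3,12): star map gives -1.97056; window check 0.2 ≤ -1.97056 < 1.4 is false → out
[2] lift (-3,3): star map gives -4.24264; window check 0.2 ≤ -4.24264 < 1.4 is false → out
[3] lift (24,-16): star map gives 30.62742; window check 0.2 ≤ 30.62742 < 1.4 is false → out
[4] lift (-6,-18): star map gives 1.45584; window check 0.2 ≤ 1.45584 < 1.4 is false → out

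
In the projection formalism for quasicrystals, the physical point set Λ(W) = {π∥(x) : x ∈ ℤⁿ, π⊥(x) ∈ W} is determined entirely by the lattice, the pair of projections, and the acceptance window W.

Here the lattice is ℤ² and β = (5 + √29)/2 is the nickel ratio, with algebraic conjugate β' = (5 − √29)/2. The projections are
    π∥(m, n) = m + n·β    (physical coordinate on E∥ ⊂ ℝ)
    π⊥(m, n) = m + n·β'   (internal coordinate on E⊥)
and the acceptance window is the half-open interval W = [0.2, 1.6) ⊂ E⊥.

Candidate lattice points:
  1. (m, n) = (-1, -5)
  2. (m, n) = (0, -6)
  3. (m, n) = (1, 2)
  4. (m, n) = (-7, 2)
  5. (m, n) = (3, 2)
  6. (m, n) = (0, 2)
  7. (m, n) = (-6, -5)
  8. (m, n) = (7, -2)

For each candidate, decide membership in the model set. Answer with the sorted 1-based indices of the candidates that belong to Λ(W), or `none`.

2, 3

Compute β' = (5−√29)/2 = -0.192582, so π⊥(m,n) = m -0.192582·n.
#1 (-1,-5): internal coord -1 + (-5)·β' = -0.037088; -0.037088 ∉ [0.2, 1.6) → out
#2 (0,-6): internal coord 0 + (-6)·β' = +1.155494; +1.155494 ∈ [0.2, 1.6) → IN Λ
#3 (1,2): internal coord 1 + (2)·β' = +0.614835; +0.614835 ∈ [0.2, 1.6) → IN Λ
#4 (-7,2): internal coord -7 + (2)·β' = -7.385165; -7.385165 ∉ [0.2, 1.6) → out
#5 (3,2): internal coord 3 + (2)·β' = +2.614835; +2.614835 ∉ [0.2, 1.6) → out
#6 (0,2): internal coord 0 + (2)·β' = -0.385165; -0.385165 ∉ [0.2, 1.6) → out
#7 (-6,-5): internal coord -6 + (-5)·β' = -5.037088; -5.037088 ∉ [0.2, 1.6) → out
#8 (7,-2): internal coord 7 + (-2)·β' = +7.385165; +7.385165 ∉ [0.2, 1.6) → out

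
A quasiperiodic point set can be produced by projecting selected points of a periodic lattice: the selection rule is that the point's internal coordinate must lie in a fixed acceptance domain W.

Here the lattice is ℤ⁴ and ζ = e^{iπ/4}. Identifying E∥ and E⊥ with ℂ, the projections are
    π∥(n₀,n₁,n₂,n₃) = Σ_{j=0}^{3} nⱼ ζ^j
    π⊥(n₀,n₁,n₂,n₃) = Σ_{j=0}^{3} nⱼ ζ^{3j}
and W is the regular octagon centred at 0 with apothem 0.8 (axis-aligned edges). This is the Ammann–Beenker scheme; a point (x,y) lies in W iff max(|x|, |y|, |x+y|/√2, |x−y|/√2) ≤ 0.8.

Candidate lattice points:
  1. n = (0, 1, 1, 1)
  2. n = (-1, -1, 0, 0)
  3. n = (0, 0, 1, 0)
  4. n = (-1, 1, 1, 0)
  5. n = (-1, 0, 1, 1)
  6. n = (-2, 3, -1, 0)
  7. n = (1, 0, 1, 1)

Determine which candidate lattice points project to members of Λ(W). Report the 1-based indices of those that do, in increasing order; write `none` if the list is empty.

1, 2, 5

π⊥(n) = n₀ + n₁ζ³ + n₂ζ⁶ + n₃ζ⁹ where ζ = e^{iπ/4}.
#1 (0, 1, 1, 1): internal (0.00000, 0.41421); octagon support 0.41421 vs apothem 0.8 → ∈ W
#2 (-1, -1, 0, 0): internal (-0.29289, -0.70711); octagon support 0.70711 vs apothem 0.8 → ∈ W
#3 (0, 0, 1, 0): internal (0.00000, -1.00000); octagon support 1.00000 vs apothem 0.8 → ∉ W
#4 (-1, 1, 1, 0): internal (-1.70711, -0.29289); octagon support 1.70711 vs apothem 0.8 → ∉ W
#5 (-1, 0, 1, 1): internal (-0.29289, -0.29289); octagon support 0.41421 vs apothem 0.8 → ∈ W
#6 (-2, 3, -1, 0): internal (-4.12132, 3.12132); octagon support 5.12132 vs apothem 0.8 → ∉ W
#7 (1, 0, 1, 1): internal (1.70711, -0.29289); octagon support 1.70711 vs apothem 0.8 → ∉ W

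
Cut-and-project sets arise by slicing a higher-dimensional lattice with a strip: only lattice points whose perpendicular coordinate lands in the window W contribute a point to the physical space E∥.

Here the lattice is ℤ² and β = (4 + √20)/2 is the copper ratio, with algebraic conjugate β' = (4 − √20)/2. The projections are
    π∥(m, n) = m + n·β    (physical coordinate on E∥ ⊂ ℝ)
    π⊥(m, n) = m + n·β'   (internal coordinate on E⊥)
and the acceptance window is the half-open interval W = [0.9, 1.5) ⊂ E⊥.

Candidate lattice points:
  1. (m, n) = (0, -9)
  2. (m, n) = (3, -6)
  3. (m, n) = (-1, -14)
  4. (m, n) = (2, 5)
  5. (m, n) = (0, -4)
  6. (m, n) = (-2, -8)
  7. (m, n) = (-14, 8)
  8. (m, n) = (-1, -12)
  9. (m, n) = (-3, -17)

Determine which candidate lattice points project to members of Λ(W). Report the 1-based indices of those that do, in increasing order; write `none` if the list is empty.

5, 9

β' = (4−√20)/2 ≈ -0.2361.
#1 (0,-9): internal coord 0 + (-9)·β' = +2.1246; +2.1246 ∉ [0.9, 1.5) → out
#2 (3,-6): internal coord 3 + (-6)·β' = +4.4164; +4.4164 ∉ [0.9, 1.5) → out
#3 (-1,-14): internal coord -1 + (-14)·β' = +2.3050; +2.3050 ∉ [0.9, 1.5) → out
#4 (2,5): internal coord 2 + (5)·β' = +0.8197; +0.8197 ∉ [0.9, 1.5) → out
#5 (0,-4): internal coord 0 + (-4)·β' = +0.9443; +0.9443 ∈ [0.9, 1.5) → IN Λ
#6 (-2,-8): internal coord -2 + (-8)·β' = -0.1115; -0.1115 ∉ [0.9, 1.5) → out
#7 (-14,8): internal coord -14 + (8)·β' = -15.8885; -15.8885 ∉ [0.9, 1.5) → out
#8 (-1,-12): internal coord -1 + (-12)·β' = +1.8328; +1.8328 ∉ [0.9, 1.5) → out
#9 (-3,-17): internal coord -3 + (-17)·β' = +1.0132; +1.0132 ∈ [0.9, 1.5) → IN Λ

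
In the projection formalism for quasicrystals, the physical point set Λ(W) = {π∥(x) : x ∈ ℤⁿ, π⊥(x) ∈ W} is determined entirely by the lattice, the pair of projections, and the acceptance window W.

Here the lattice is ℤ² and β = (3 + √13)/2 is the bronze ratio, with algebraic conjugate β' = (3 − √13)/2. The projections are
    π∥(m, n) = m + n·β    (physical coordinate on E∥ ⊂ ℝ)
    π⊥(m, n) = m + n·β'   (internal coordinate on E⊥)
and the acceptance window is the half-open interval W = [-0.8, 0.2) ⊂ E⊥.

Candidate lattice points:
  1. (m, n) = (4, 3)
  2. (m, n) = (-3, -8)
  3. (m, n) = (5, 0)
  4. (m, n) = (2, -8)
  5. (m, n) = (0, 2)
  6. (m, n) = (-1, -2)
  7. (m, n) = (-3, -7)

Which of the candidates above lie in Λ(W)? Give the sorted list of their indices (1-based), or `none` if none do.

2, 5, 6

β' = (3−√13)/2 ≈ -0.3028.
[1] lift (4,3): star map gives 3.0917; window check -0.8 ≤ 3.0917 < 0.2 is false → out
[2] lift (-3,-8): star map gives -0.5778; window check -0.8 ≤ -0.5778 < 0.2 is true → IN Λ
[3] lift (5,0): star map gives 5.0000; window check -0.8 ≤ 5.0000 < 0.2 is false → out
[4] lift (2,-8): star map gives 4.4222; window check -0.8 ≤ 4.4222 < 0.2 is false → out
[5] lift (0,2): star map gives -0.6056; window check -0.8 ≤ -0.6056 < 0.2 is true → IN Λ
[6] lift (-1,-2): star map gives -0.3944; window check -0.8 ≤ -0.3944 < 0.2 is true → IN Λ
[7] lift (-3,-7): star map gives -0.8806; window check -0.8 ≤ -0.8806 < 0.2 is false → out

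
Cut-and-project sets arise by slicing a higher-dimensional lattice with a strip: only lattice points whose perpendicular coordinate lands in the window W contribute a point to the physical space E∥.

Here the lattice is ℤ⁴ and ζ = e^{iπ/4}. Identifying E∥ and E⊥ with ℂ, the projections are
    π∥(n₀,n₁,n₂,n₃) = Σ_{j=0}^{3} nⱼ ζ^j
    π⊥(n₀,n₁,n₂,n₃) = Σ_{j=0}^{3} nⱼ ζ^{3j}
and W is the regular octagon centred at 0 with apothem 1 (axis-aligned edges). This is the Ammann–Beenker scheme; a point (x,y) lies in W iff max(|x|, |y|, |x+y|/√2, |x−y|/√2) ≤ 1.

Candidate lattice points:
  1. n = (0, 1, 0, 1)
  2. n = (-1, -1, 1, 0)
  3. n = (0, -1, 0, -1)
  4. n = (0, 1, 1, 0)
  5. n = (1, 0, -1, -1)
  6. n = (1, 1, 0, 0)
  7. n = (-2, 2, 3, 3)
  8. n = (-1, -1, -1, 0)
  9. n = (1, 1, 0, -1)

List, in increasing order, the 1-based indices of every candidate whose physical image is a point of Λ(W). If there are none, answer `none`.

4, 5, 6, 8, 9

With ζ = e^{iπ/4} the internal vectors are ζ^0,ζ^3,ζ^6,ζ^9.
#1 (0, 1, 0, 1): internal (0.000000, 1.414214); octagon support 1.414214 vs apothem 1 → ∉ W
#2 (-1, -1, 1, 0): internal (-0.292893, -1.707107); octagon support 1.707107 vs apothem 1 → ∉ W
#3 (0, -1, 0, -1): internal (0.000000, -1.414214); octagon support 1.414214 vs apothem 1 → ∉ W
#4 (0, 1, 1, 0): internal (-0.707107, -0.292893); octagon support 0.707107 vs apothem 1 → ∈ W
#5 (1, 0, -1, -1): internal (0.292893, 0.292893); octagon support 0.414214 vs apothem 1 → ∈ W
#6 (1, 1, 0, 0): internal (0.292893, 0.707107); octagon support 0.707107 vs apothem 1 → ∈ W
#7 (-2, 2, 3, 3): internal (-1.292893, 0.535534); octagon support 1.292893 vs apothem 1 → ∉ W
#8 (-1, -1, -1, 0): internal (-0.292893, 0.292893); octagon support 0.414214 vs apothem 1 → ∈ W
#9 (1, 1, 0, -1): internal (-0.414214, 0.000000); octagon support 0.414214 vs apothem 1 → ∈ W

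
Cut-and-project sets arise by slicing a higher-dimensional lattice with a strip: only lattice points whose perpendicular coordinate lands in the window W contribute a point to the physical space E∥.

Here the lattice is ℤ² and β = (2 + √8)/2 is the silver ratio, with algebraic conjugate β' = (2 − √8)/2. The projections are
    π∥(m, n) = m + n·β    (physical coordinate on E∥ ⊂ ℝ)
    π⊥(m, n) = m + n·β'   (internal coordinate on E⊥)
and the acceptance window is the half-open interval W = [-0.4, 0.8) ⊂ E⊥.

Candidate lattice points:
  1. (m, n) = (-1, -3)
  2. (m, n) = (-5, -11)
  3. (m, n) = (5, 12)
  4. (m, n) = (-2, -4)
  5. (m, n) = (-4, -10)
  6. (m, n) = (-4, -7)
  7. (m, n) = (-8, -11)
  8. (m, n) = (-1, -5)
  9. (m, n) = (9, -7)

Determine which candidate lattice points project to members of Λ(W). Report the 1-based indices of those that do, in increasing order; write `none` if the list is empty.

Compute β' = (2−√8)/2 = -0.414214, so π⊥(m,n) = m -0.414214·n.
[1] lift (-1,-3): star map gives 0.242641; window check -0.4 ≤ 0.242641 < 0.8 is true → IN Λ
[2] lift (-5,-11): star map gives -0.443651; window check -0.4 ≤ -0.443651 < 0.8 is false → out
[3] lift (5,12): star map gives 0.029437; window check -0.4 ≤ 0.029437 < 0.8 is true → IN Λ
[4] lift (-2,-4): star map gives -0.343146; window check -0.4 ≤ -0.343146 < 0.8 is true → IN Λ
[5] lift (-4,-10): star map gives 0.142136; window check -0.4 ≤ 0.142136 < 0.8 is true → IN Λ
[6] lift (-4,-7): star map gives -1.100505; window check -0.4 ≤ -1.100505 < 0.8 is false → out
[7] lift (-8,-11): star map gives -3.443651; window check -0.4 ≤ -3.443651 < 0.8 is false → out
[8] lift (-1,-5): star map gives 1.071068; window check -0.4 ≤ 1.071068 < 0.8 is false → out
[9] lift (9,-7): star map gives 11.899495; window check -0.4 ≤ 11.899495 < 0.8 is false → out

1, 3, 4, 5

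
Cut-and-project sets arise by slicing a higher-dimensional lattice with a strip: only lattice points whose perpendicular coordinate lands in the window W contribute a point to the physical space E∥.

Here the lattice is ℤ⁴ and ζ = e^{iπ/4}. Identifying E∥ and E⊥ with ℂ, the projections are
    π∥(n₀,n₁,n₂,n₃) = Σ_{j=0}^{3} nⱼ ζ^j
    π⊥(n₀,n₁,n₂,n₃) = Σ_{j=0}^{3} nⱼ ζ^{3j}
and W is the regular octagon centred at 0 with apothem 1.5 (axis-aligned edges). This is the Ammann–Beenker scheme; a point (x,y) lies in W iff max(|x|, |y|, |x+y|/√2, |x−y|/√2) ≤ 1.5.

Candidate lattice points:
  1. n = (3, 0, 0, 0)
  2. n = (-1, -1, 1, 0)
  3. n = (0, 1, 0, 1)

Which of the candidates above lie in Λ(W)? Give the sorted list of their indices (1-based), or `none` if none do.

3

π⊥(n) = n₀ + n₁ζ³ + n₂ζ⁶ + n₃ζ⁹ where ζ = e^{iπ/4}.
#1 (3, 0, 0, 0): internal (3.000000, 0.000000); octagon support 3.000000 vs apothem 1.5 → ∉ W
#2 (-1, -1, 1, 0): internal (-0.292893, -1.707107); octagon support 1.707107 vs apothem 1.5 → ∉ W
#3 (0, 1, 0, 1): internal (0.000000, 1.414214); octagon support 1.414214 vs apothem 1.5 → ∈ W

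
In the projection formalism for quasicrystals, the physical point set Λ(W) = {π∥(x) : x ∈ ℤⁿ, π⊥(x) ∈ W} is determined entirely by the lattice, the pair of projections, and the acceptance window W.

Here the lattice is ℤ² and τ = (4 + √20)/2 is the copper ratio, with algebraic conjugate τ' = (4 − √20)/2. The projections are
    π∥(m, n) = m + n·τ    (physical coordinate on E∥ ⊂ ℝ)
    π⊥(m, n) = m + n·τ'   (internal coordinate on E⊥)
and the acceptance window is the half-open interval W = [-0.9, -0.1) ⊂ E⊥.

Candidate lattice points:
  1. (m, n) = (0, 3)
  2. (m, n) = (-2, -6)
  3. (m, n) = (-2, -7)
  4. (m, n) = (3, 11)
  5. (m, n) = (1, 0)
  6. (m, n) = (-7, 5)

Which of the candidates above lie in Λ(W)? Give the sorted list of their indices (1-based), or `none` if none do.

1, 2, 3

τ' = (4−√20)/2 ≈ -0.23607.
#1 (0,3): internal coord 0 + (3)·τ' = -0.70820; -0.70820 ∈ [-0.9, -0.1) → IN Λ
#2 (-2,-6): internal coord -2 + (-6)·τ' = -0.58359; -0.58359 ∈ [-0.9, -0.1) → IN Λ
#3 (-2,-7): internal coord -2 + (-7)·τ' = -0.34752; -0.34752 ∈ [-0.9, -0.1) → IN Λ
#4 (3,11): internal coord 3 + (11)·τ' = +0.40325; +0.40325 ∉ [-0.9, -0.1) → out
#5 (1,0): internal coord 1 + (0)·τ' = +1.00000; +1.00000 ∉ [-0.9, -0.1) → out
#6 (-7,5): internal coord -7 + (5)·τ' = -8.18034; -8.18034 ∉ [-0.9, -0.1) → out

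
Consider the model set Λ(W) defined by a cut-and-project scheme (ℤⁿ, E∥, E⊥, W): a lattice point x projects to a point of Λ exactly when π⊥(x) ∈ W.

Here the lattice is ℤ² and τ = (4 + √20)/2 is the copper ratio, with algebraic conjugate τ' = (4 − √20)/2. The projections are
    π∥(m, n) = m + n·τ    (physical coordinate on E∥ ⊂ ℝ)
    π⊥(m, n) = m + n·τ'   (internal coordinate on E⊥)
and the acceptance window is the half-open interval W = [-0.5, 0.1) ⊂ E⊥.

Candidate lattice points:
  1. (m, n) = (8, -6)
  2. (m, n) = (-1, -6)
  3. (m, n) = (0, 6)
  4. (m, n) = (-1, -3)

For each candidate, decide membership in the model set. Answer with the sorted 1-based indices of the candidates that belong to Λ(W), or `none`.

τ' = (4−√20)/2 ≈ -0.236068.
candidate 1: (m,n)=(8,-6) → π∥ = 8-6·τ ≈ -17.416408, π⊥ = 8-6·τ' ≈ 9.416408 ∉ [-0.5, 0.1) ⇒ out
candidate 2: (m,n)=(-1,-6) → π∥ = -1-6·τ ≈ -26.416408, π⊥ = -1-6·τ' ≈ 0.416408 ∉ [-0.5, 0.1) ⇒ out
candidate 3: (m,n)=(0,6) → π∥ = 0+6·τ ≈ 25.416408, π⊥ = 0+6·τ' ≈ -1.416408 ∉ [-0.5, 0.1) ⇒ out
candidate 4: (m,n)=(-1,-3) → π∥ = -1-3·τ ≈ -13.708204, π⊥ = -1-3·τ' ≈ -0.291796 ∈ [-0.5, 0.1) ⇒ IN Λ

4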